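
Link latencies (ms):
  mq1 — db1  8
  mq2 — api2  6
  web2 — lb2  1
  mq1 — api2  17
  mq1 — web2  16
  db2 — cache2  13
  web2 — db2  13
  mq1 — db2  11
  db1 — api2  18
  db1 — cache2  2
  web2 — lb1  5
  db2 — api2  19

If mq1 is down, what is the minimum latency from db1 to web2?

28

Routes from db1 to web2 avoiding mq1:
db1 - api2 - db2 - web2: 18 + 19 + 13 = 50
db1 - cache2 - db2 - web2: 2 + 13 + 13 = 28
The minimum is 28 ms.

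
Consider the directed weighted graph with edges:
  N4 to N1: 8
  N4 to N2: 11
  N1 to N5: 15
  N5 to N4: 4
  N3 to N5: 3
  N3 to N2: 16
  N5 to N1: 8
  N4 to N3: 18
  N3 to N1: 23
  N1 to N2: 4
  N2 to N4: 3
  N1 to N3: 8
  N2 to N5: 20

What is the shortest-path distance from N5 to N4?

Paths from N5 to N4:
N5 - N1 - N2 - N4: 8 + 4 + 3 = 15
N5 - N1 - N3 - N2 - N4: 8 + 8 + 16 + 3 = 35
N5 - N4: 4
Shortest: 4.

4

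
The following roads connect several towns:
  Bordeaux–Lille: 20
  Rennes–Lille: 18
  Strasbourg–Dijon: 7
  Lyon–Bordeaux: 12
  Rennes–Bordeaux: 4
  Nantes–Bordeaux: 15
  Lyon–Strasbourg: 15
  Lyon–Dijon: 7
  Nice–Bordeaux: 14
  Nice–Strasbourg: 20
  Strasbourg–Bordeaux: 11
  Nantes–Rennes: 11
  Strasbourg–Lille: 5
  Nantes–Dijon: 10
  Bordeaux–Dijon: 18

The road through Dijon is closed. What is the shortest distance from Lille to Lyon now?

20

Comparing a few candidate routes:
Lille → Strasbourg → Bordeaux → Lyon: 5 + 11 + 12 = 28
Lille → Strasbourg → Lyon: 5 + 15 = 20
Lille → Bordeaux → Lyon: 20 + 12 = 32
Best route has total 20.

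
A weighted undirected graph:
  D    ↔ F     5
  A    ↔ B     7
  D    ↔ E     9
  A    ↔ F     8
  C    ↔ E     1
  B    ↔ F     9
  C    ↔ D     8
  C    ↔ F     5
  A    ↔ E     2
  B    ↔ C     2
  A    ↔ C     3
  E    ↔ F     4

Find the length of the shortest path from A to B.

5

Comparing a few candidate routes:
A-B: 7
A-C-B: 3 + 2 = 5
A-F-E-C-B: 8 + 4 + 1 + 2 = 15
A-E-F-B: 2 + 4 + 9 = 15
A-E-F-C-B: 2 + 4 + 5 + 2 = 13
A-E-C-B: 2 + 1 + 2 = 5
Shortest: 5.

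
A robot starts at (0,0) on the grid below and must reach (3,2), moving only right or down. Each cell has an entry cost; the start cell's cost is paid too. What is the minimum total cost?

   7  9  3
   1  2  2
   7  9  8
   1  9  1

21

One optimal route is [0,0]→[1,0]→[1,1]→[1,2]→[2,2]→[3,2].
Its cost is 7 + 1 + 2 + 2 + 8 + 1 = 21.
(Top row then right column would cost 30.)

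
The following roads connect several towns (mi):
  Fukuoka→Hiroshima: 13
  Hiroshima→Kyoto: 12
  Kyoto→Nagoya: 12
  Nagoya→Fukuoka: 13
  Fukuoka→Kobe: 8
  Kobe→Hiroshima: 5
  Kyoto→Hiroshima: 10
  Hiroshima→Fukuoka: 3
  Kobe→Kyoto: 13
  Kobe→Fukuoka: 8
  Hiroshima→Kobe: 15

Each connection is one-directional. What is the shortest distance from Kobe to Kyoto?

13

Routes from Kobe to Kyoto:
Kobe-Fukuoka-Hiroshima-Kyoto: 8 + 13 + 12 = 33
Kobe-Hiroshima-Kyoto: 5 + 12 = 17
Kobe-Kyoto: 13
The minimum is 13 mi.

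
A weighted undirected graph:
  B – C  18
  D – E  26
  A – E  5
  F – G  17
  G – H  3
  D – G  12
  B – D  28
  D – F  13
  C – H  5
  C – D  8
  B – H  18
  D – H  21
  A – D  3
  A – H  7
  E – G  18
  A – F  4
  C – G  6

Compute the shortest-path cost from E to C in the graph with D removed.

17

Comparing a few candidate routes:
E-A-H-C: 5 + 7 + 5 = 17
E-G-C: 18 + 6 = 24
E-A-F-G-H-C: 5 + 4 + 17 + 3 + 5 = 34
E-A-F-G-C: 5 + 4 + 17 + 6 = 32
E-A-H-G-C: 5 + 7 + 3 + 6 = 21
E-G-H-C: 18 + 3 + 5 = 26
Shortest: 17.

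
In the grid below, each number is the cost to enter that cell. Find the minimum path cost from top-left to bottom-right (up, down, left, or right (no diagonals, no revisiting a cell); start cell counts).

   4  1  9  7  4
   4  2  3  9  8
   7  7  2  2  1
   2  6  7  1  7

22

Take (0,0) (0,1) (1,1) (1,2) (2,2) (2,3) (2,4) (3,4) for a total of 4 + 1 + 2 + 3 + 2 + 2 + 1 + 7 = 22.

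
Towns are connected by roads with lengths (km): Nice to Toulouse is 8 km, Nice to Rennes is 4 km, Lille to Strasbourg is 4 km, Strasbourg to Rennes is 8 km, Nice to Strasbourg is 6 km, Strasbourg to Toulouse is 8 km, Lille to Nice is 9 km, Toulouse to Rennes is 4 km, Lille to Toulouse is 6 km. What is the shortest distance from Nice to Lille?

A few of the Nice→Lille routes:
Nice -> Toulouse -> Lille: 8 + 6 = 14
Nice -> Strasbourg -> Toulouse -> Lille: 6 + 8 + 6 = 20
Nice -> Rennes -> Toulouse -> Lille: 4 + 4 + 6 = 14
Nice -> Strasbourg -> Lille: 6 + 4 = 10
Nice -> Lille: 9
Nice -> Rennes -> Strasbourg -> Lille: 4 + 8 + 4 = 16
The minimum is 9 km.

9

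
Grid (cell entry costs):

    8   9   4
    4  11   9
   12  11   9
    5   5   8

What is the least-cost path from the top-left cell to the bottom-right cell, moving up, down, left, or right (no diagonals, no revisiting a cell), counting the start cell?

42

One optimal route is (0,0) -> (1,0) -> (2,0) -> (3,0) -> (3,1) -> (3,2).
Its cost is 8 + 4 + 12 + 5 + 5 + 8 = 42.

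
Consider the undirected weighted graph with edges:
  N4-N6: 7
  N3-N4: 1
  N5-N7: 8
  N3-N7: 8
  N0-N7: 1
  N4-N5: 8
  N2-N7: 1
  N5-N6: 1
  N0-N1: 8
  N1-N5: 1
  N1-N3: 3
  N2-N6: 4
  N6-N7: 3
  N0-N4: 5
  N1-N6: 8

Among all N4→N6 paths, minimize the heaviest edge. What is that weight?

3

Some routes from N4 to N6:
N4-N3-N1-N5-N6: max(1, 3, 1, 1) = 3
N4-N0-N7-N6: max(5, 1, 3) = 5
N4-N0-N7-N2-N6: max(5, 1, 1, 4) = 5
The minimum achievable maximum is 3.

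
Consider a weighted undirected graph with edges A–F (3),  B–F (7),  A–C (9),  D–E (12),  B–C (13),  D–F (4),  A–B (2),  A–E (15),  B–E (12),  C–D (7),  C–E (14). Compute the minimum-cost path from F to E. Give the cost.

16

Comparing a few candidate routes:
F→B→A→E: 7 + 2 + 15 = 24
F→A→B→E: 3 + 2 + 12 = 17
F→B→E: 7 + 12 = 19
F→D→C→E: 4 + 7 + 14 = 25
F→D→E: 4 + 12 = 16
F→A→E: 3 + 15 = 18
Shortest: 16.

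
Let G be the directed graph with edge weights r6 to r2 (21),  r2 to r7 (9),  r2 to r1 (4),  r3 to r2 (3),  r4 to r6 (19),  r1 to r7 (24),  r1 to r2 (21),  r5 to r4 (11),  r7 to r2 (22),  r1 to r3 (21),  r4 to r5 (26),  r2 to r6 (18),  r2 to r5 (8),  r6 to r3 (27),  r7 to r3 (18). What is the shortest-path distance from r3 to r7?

12

Candidate routes:
r3 → r2 → r1 → r7: 3 + 4 + 24 = 31
r3 → r2 → r7: 3 + 9 = 12
Shortest: 12.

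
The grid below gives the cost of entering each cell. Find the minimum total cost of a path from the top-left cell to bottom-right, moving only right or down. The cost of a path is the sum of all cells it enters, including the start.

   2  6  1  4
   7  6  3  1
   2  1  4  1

Path [0,0] -> [0,1] -> [0,2] -> [1,2] -> [1,3] -> [2,3]: 2 + 6 + 1 + 3 + 1 + 1 = 14.

14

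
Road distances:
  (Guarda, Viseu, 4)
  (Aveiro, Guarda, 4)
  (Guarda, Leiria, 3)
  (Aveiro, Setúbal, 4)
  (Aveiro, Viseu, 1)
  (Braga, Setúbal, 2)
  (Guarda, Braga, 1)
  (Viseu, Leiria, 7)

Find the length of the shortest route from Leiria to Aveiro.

A few of the Leiria→Aveiro routes:
Leiria-Guarda-Viseu-Aveiro: 3 + 4 + 1 = 8
Leiria-Guarda-Aveiro: 3 + 4 = 7
Leiria-Viseu-Aveiro: 7 + 1 = 8
Leiria-Guarda-Braga-Setúbal-Aveiro: 3 + 1 + 2 + 4 = 10
Leiria-Viseu-Guarda-Aveiro: 7 + 4 + 4 = 15
Shortest: 7.

7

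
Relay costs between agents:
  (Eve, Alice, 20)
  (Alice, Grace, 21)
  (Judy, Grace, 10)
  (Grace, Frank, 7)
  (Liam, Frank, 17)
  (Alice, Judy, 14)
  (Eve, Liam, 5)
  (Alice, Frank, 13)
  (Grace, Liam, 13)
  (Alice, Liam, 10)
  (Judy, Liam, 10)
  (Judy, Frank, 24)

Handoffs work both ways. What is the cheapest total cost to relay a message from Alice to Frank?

Comparing a few candidate routes:
Alice→Liam→Judy→Grace→Frank: 10 + 10 + 10 + 7 = 37
Alice→Frank: 13
Alice→Grace→Frank: 21 + 7 = 28
Alice→Judy→Grace→Frank: 14 + 10 + 7 = 31
Alice→Liam→Grace→Frank: 10 + 13 + 7 = 30
Alice→Liam→Frank: 10 + 17 = 27
The minimum is 13.

13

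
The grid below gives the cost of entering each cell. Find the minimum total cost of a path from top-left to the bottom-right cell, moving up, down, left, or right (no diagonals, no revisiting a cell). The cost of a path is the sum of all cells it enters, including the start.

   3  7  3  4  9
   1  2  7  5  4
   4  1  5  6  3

Cheapest: (0,0) (1,0) (1,1) (2,1) (2,2) (2,3) (2,4)
  3 + 1 + 2 + 1 + 5 + 6 + 3 = 21

21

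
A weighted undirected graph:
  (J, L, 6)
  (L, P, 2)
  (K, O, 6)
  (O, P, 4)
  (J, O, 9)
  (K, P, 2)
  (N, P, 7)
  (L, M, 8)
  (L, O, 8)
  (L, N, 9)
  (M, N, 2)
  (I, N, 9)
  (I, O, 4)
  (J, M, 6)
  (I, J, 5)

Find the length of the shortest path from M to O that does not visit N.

14

Comparing a few candidate routes:
M -> J -> I -> O: 6 + 5 + 4 = 15
M -> J -> O: 6 + 9 = 15
M -> L -> P -> O: 8 + 2 + 4 = 14
The minimum is 14.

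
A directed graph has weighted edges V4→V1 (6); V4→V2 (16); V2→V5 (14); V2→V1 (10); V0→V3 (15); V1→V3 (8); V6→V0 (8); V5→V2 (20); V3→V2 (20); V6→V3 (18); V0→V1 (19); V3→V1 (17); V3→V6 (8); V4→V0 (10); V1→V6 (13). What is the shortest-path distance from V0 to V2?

Paths from V0 to V2:
V0 → V1 → V3 → V2: 19 + 8 + 20 = 47
V0 → V1 → V6 → V3 → V2: 19 + 13 + 18 + 20 = 70
V0 → V3 → V2: 15 + 20 = 35
Best route has total 35.

35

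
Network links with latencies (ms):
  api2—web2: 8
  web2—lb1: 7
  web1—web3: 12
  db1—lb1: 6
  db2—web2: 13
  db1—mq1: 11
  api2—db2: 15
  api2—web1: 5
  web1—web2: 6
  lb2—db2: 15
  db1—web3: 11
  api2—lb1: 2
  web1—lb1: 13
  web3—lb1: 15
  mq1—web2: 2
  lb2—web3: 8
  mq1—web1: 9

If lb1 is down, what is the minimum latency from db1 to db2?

Comparing a few candidate routes:
db1 → mq1 → web2 → api2 → db2: 11 + 2 + 8 + 15 = 36
db1 → mq1 → web2 → db2: 11 + 2 + 13 = 26
db1 → web3 → lb2 → db2: 11 + 8 + 15 = 34
Best route has total 26 ms.

26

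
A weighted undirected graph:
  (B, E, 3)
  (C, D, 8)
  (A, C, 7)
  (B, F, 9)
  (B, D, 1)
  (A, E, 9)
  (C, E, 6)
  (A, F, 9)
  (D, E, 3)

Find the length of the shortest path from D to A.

Some routes from D to A:
D→E→A: 3 + 9 = 12
D→B→E→A: 1 + 3 + 9 = 13
D→E→C→A: 3 + 6 + 7 = 16
D→C→A: 8 + 7 = 15
Best route has total 12.

12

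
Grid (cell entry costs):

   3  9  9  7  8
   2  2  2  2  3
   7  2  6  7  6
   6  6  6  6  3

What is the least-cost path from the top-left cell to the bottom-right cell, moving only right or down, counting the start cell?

23

One optimal route is r0c0 -> r1c0 -> r1c1 -> r1c2 -> r1c3 -> r1c4 -> r2c4 -> r3c4.
Its cost is 3 + 2 + 2 + 2 + 2 + 3 + 6 + 3 = 23.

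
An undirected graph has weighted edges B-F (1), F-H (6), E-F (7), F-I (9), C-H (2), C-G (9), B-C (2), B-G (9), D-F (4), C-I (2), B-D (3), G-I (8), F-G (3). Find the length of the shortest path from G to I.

8

Comparing a few candidate routes:
G - F - I: 3 + 9 = 12
G - F - H - C - I: 3 + 6 + 2 + 2 = 13
G - F - B - C - I: 3 + 1 + 2 + 2 = 8
G - I: 8
G - C - I: 9 + 2 = 11
G - B - C - I: 9 + 2 + 2 = 13
Shortest: 8.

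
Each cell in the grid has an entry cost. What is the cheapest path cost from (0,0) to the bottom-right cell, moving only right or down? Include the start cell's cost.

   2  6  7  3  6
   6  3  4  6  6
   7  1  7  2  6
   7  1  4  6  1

24

Cheapest: r0c0→r0c1→r1c1→r2c1→r3c1→r3c2→r3c3→r3c4
  2 + 6 + 3 + 1 + 1 + 4 + 6 + 1 = 24
(Top row then right column would cost 37.)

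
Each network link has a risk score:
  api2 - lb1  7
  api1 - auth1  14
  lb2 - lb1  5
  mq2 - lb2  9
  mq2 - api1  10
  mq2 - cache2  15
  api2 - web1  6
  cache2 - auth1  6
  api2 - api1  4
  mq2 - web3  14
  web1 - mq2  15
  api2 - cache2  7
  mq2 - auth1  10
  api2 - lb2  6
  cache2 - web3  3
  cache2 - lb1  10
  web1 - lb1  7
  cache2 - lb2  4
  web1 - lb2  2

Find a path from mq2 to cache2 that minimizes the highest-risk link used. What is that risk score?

Some routes from mq2 to cache2:
mq2→lb2→lb1→web1→api2→cache2: max(9, 5, 7, 6, 7) = 9
mq2→lb2→web1→api2→cache2: max(9, 2, 6, 7) = 9
mq2→lb2→lb1→api2→cache2: max(9, 5, 7, 7) = 9
mq2→lb2→cache2: max(9, 4) = 9
mq2→lb2→web1→lb1→api2→cache2: max(9, 2, 7, 7, 7) = 9
Best route has worst link 9.

9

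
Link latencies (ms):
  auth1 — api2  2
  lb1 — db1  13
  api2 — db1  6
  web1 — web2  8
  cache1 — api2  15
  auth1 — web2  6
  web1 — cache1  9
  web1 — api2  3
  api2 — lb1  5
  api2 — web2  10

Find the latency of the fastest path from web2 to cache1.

Checking several routes:
web2 - auth1 - api2 - cache1: 6 + 2 + 15 = 23
web2 - auth1 - api2 - web1 - cache1: 6 + 2 + 3 + 9 = 20
web2 - web1 - cache1: 8 + 9 = 17
web2 - api2 - web1 - cache1: 10 + 3 + 9 = 22
Best route has total 17 ms.

17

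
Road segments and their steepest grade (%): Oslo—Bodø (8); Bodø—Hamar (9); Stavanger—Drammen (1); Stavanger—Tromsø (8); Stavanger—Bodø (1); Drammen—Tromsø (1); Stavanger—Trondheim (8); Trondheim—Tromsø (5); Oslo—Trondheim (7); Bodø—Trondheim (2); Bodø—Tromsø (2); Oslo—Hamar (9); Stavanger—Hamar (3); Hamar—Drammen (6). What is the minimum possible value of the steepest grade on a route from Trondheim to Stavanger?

2

A few of the Trondheim→Stavanger routes:
Trondheim → Bodø → Tromsø → Drammen → Hamar → Stavanger: max(2, 2, 1, 6, 3) = 6
Trondheim → Bodø → Stavanger: max(2, 1) = 2
Trondheim → Bodø → Tromsø → Drammen → Stavanger: max(2, 2, 1, 1) = 2
Trondheim → Tromsø → Bodø → Stavanger: max(5, 2, 1) = 5
Trondheim → Tromsø → Drammen → Stavanger: max(5, 1, 1) = 5
The minimum achievable maximum is 2%.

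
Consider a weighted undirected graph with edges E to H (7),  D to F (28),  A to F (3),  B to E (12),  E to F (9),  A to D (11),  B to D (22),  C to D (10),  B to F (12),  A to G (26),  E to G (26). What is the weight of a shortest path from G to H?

Checking several routes:
G -> A -> F -> B -> E -> H: 26 + 3 + 12 + 12 + 7 = 60
G -> A -> F -> E -> H: 26 + 3 + 9 + 7 = 45
G -> A -> D -> B -> E -> H: 26 + 11 + 22 + 12 + 7 = 78
G -> E -> H: 26 + 7 = 33
The minimum is 33.

33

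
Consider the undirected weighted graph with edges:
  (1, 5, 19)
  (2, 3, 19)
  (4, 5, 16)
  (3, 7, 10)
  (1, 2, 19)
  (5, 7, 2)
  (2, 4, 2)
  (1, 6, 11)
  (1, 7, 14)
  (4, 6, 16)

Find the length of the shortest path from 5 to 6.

Comparing a few candidate routes:
5 → 4 → 6: 16 + 16 = 32
5 → 7 → 1 → 6: 2 + 14 + 11 = 27
5 → 1 → 6: 19 + 11 = 30
The minimum is 27.

27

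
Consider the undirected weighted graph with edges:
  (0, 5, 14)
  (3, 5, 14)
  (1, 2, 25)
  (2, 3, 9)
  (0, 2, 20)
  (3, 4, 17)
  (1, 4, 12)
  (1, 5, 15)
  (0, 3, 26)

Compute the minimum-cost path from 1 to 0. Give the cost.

29

Comparing a few candidate routes:
1 - 5 - 0: 15 + 14 = 29
1 - 4 - 3 - 5 - 0: 12 + 17 + 14 + 14 = 57
1 - 2 - 0: 25 + 20 = 45
1 - 4 - 3 - 0: 12 + 17 + 26 = 55
1 - 5 - 3 - 0: 15 + 14 + 26 = 55
1 - 4 - 3 - 2 - 0: 12 + 17 + 9 + 20 = 58
Best route has total 29.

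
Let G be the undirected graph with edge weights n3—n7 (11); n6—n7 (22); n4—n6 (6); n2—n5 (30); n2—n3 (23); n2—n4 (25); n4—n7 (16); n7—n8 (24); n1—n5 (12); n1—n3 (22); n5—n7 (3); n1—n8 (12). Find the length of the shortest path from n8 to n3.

Comparing a few candidate routes:
n8 -> n1 -> n3: 12 + 22 = 34
n8 -> n7 -> n3: 24 + 11 = 35
n8 -> n1 -> n5 -> n7 -> n3: 12 + 12 + 3 + 11 = 38
n8 -> n7 -> n5 -> n1 -> n3: 24 + 3 + 12 + 22 = 61
The minimum is 34.

34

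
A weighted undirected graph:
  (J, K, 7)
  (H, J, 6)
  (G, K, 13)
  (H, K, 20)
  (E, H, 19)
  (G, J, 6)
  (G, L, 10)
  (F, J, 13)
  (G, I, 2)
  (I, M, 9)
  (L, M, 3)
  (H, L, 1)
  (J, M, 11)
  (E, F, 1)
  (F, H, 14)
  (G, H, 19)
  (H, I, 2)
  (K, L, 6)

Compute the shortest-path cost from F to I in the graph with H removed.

Comparing a few candidate routes:
F→J→K→G→I: 13 + 7 + 13 + 2 = 35
F→J→G→I: 13 + 6 + 2 = 21
F→J→M→I: 13 + 11 + 9 = 33
F→J→K→L→M→I: 13 + 7 + 6 + 3 + 9 = 38
Shortest: 21.

21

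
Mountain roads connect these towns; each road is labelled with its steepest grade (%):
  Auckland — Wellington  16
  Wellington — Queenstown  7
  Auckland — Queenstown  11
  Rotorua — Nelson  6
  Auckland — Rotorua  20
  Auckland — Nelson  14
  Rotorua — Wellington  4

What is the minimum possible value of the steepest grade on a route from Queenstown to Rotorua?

7

Comparing a few candidate routes:
Queenstown-Wellington-Auckland-Nelson-Rotorua: max(7, 16, 14, 6) = 16
Queenstown-Auckland-Nelson-Rotorua: max(11, 14, 6) = 14
Queenstown-Wellington-Rotorua: max(7, 4) = 7
Best route has worst link 7%.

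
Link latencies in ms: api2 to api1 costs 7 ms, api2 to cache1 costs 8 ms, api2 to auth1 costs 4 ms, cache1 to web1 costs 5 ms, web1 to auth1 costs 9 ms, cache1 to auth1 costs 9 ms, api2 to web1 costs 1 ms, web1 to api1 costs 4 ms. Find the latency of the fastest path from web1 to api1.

Routes from web1 to api1:
web1 → api1: 4
web1 → cache1 → api2 → api1: 5 + 8 + 7 = 20
web1 → cache1 → auth1 → api2 → api1: 5 + 9 + 4 + 7 = 25
web1 → api2 → api1: 1 + 7 = 8
web1 → auth1 → cache1 → api2 → api1: 9 + 9 + 8 + 7 = 33
web1 → auth1 → api2 → api1: 9 + 4 + 7 = 20
Shortest: 4 ms.

4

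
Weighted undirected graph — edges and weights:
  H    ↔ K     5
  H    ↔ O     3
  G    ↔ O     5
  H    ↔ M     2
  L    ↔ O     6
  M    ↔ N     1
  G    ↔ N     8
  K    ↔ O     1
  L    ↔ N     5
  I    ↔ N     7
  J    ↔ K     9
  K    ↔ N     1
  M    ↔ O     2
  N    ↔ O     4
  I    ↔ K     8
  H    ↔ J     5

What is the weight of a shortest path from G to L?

A few of the G→L routes:
G → O → L: 5 + 6 = 11
G → O → K → N → L: 5 + 1 + 1 + 5 = 12
G → N → L: 8 + 5 = 13
Best route has total 11.

11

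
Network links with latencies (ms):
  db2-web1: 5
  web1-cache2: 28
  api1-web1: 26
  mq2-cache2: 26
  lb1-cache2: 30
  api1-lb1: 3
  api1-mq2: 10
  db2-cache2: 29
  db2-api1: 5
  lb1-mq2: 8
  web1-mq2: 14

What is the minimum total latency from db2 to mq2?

A few of the db2→mq2 routes:
db2 -> web1 -> mq2: 5 + 14 = 19
db2 -> api1 -> mq2: 5 + 10 = 15
db2 -> api1 -> lb1 -> mq2: 5 + 3 + 8 = 16
db2 -> web1 -> api1 -> lb1 -> mq2: 5 + 26 + 3 + 8 = 42
db2 -> web1 -> api1 -> mq2: 5 + 26 + 10 = 41
db2 -> api1 -> web1 -> mq2: 5 + 26 + 14 = 45
The minimum is 15 ms.

15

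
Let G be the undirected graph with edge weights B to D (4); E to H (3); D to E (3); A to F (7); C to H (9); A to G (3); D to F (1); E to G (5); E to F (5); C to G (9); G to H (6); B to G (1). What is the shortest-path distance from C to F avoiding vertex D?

17

Comparing a few candidate routes:
C -> G -> H -> E -> F: 9 + 6 + 3 + 5 = 23
C -> G -> E -> F: 9 + 5 + 5 = 19
C -> G -> A -> F: 9 + 3 + 7 = 19
C -> H -> E -> F: 9 + 3 + 5 = 17
Shortest: 17.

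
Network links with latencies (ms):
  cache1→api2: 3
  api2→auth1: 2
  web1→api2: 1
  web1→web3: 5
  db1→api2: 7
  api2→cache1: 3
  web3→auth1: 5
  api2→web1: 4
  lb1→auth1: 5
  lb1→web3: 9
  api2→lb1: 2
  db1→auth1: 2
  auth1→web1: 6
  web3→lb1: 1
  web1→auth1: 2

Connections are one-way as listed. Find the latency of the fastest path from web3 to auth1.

5

Candidate routes:
web3-lb1-auth1: 1 + 5 = 6
web3-auth1: 5
Best route has total 5 ms.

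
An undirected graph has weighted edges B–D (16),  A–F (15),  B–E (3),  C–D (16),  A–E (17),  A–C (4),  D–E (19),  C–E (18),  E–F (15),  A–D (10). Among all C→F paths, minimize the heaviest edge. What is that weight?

Checking several routes:
C→A→D→B→E→F: max(4, 10, 16, 3, 15) = 16
C→D→B→E→F: max(16, 16, 3, 15) = 16
C→A→E→F: max(4, 17, 15) = 17
C→A→F: max(4, 15) = 15
C→D→A→F: max(16, 10, 15) = 16
Best route has worst link 15.

15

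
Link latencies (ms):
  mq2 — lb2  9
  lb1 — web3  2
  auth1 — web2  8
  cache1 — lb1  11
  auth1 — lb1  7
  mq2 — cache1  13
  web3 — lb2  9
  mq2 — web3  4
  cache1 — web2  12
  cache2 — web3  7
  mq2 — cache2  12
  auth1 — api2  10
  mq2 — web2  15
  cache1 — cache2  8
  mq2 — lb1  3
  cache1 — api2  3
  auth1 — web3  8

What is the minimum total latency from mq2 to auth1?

Some routes from mq2 to auth1:
mq2-web3-auth1: 4 + 8 = 12
mq2-lb1-auth1: 3 + 7 = 10
mq2-web3-lb1-auth1: 4 + 2 + 7 = 13
mq2-lb1-web3-auth1: 3 + 2 + 8 = 13
Shortest: 10 ms.

10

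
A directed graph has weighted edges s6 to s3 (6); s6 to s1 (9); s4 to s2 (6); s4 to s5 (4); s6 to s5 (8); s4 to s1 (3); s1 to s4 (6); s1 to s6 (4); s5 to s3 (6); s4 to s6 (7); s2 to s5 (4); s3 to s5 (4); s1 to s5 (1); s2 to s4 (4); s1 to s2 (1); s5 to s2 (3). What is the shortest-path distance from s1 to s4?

5

Paths from s1 to s4:
s1 → s6 → s5 → s2 → s4: 4 + 8 + 3 + 4 = 19
s1 → s5 → s2 → s4: 1 + 3 + 4 = 8
s1 → s4: 6
s1 → s6 → s3 → s5 → s2 → s4: 4 + 6 + 4 + 3 + 4 = 21
s1 → s2 → s4: 1 + 4 = 5
Best route has total 5.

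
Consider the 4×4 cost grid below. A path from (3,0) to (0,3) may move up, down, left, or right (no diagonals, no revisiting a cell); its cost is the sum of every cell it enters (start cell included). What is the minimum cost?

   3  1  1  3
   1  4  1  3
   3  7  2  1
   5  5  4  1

Path (3,0) -> (2,0) -> (1,0) -> (0,0) -> (0,1) -> (0,2) -> (0,3): 5 + 3 + 1 + 3 + 1 + 1 + 3 = 17.

17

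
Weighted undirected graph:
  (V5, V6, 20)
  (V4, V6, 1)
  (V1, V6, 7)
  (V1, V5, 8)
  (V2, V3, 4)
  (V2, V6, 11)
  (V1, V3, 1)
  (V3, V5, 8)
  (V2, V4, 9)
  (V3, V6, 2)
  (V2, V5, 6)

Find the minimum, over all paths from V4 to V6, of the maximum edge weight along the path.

1

Checking several routes:
V4-V2-V5-V3-V6: max(9, 6, 8, 2) = 9
V4-V2-V5-V3-V1-V6: max(9, 6, 8, 1, 7) = 9
V4-V2-V5-V1-V6: max(9, 6, 8, 7) = 9
V4-V6: max(1) = 1
V4-V2-V5-V1-V3-V6: max(9, 6, 8, 1, 2) = 9
Smallest bottleneck: 1.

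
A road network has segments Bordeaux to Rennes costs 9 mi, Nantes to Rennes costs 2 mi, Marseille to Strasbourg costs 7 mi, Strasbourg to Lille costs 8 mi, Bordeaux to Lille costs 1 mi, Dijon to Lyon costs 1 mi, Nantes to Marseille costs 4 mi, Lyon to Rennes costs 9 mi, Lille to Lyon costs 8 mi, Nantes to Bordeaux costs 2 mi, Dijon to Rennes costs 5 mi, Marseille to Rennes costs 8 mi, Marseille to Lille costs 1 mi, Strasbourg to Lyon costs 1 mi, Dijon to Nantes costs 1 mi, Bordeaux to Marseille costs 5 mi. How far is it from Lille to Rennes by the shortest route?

Comparing a few candidate routes:
Lille - Bordeaux - Nantes - Rennes: 1 + 2 + 2 = 5
Lille - Bordeaux - Nantes - Dijon - Rennes: 1 + 2 + 1 + 5 = 9
Lille - Marseille - Nantes - Rennes: 1 + 4 + 2 = 7
The minimum is 5 mi.

5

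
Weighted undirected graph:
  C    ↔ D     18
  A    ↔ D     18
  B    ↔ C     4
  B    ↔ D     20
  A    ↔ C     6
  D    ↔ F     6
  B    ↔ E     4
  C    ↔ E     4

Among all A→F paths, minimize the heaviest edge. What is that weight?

Paths from A to F:
A -> D -> F: max(18, 6) = 18
A -> C -> E -> B -> D -> F: max(6, 4, 4, 20, 6) = 20
A -> C -> D -> F: max(6, 18, 6) = 18
A -> C -> B -> D -> F: max(6, 4, 20, 6) = 20
The minimum achievable maximum is 18.

18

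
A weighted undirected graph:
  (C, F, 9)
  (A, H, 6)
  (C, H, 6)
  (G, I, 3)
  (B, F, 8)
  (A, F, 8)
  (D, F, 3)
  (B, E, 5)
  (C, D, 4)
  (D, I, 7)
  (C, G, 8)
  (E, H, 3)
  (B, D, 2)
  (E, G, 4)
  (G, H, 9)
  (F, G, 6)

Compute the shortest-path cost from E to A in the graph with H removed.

18

Checking several routes:
E→G→F→A: 4 + 6 + 8 = 18
E→B→D→F→A: 5 + 2 + 3 + 8 = 18
E→B→F→A: 5 + 8 + 8 = 21
E→G→I→D→F→A: 4 + 3 + 7 + 3 + 8 = 25
The minimum is 18.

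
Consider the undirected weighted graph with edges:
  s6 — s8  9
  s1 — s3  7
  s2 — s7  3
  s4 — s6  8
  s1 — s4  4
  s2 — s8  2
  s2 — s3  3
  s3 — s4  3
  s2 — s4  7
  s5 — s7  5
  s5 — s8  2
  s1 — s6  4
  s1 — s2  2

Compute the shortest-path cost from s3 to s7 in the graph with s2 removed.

27

Candidate routes:
s3-s1-s4-s6-s8-s5-s7: 7 + 4 + 8 + 9 + 2 + 5 = 35
s3-s4-s6-s8-s5-s7: 3 + 8 + 9 + 2 + 5 = 27
s3-s4-s1-s6-s8-s5-s7: 3 + 4 + 4 + 9 + 2 + 5 = 27
s3-s1-s6-s8-s5-s7: 7 + 4 + 9 + 2 + 5 = 27
Best route has total 27.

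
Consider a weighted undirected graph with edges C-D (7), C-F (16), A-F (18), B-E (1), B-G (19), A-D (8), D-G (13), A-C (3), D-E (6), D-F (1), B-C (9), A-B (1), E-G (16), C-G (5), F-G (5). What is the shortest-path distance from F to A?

A few of the F→A routes:
F -> D -> C -> A: 1 + 7 + 3 = 11
F -> D -> E -> B -> A: 1 + 6 + 1 + 1 = 9
F -> D -> A: 1 + 8 = 9
F -> G -> C -> A: 5 + 5 + 3 = 13
The minimum is 9.

9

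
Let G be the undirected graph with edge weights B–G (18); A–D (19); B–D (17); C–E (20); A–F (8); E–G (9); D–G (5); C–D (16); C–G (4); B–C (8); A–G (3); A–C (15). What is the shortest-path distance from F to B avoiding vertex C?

Candidate routes:
F - A - G - D - B: 8 + 3 + 5 + 17 = 33
F - A - D - B: 8 + 19 + 17 = 44
F - A - D - G - B: 8 + 19 + 5 + 18 = 50
F - A - G - B: 8 + 3 + 18 = 29
Shortest: 29.

29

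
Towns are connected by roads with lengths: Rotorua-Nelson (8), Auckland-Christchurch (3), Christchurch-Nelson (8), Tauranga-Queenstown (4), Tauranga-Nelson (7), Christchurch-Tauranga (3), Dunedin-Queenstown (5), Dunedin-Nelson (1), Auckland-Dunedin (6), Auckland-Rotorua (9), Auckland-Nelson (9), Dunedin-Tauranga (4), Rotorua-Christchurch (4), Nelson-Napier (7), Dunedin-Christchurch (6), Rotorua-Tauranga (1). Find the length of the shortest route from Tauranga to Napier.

Checking several routes:
Tauranga-Queenstown-Dunedin-Nelson-Napier: 4 + 5 + 1 + 7 = 17
Tauranga-Nelson-Napier: 7 + 7 = 14
Tauranga-Dunedin-Nelson-Napier: 4 + 1 + 7 = 12
Tauranga-Christchurch-Dunedin-Nelson-Napier: 3 + 6 + 1 + 7 = 17
Tauranga-Rotorua-Nelson-Napier: 1 + 8 + 7 = 16
Tauranga-Christchurch-Nelson-Napier: 3 + 8 + 7 = 18
Best route has total 12.

12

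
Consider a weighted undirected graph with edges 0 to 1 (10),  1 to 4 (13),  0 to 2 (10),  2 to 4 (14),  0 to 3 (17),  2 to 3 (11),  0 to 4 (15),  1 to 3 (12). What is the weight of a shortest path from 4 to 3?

25

Comparing a few candidate routes:
4 → 2 → 3: 14 + 11 = 25
4 → 0 → 1 → 3: 15 + 10 + 12 = 37
4 → 1 → 3: 13 + 12 = 25
4 → 0 → 3: 15 + 17 = 32
4 → 0 → 2 → 3: 15 + 10 + 11 = 36
The minimum is 25.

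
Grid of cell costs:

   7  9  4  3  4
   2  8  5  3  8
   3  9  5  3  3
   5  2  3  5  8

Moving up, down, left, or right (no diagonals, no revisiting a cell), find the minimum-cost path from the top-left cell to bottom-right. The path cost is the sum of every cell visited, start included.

Take (0,0) → (1,0) → (2,0) → (3,0) → (3,1) → (3,2) → (3,3) → (3,4) for a total of 7 + 2 + 3 + 5 + 2 + 3 + 5 + 8 = 35.

35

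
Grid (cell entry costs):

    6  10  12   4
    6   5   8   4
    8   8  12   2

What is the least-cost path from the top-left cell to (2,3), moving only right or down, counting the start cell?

One optimal route is [0,0]→[1,0]→[1,1]→[1,2]→[1,3]→[2,3].
Its cost is 6 + 6 + 5 + 8 + 4 + 2 = 31.
(Top row then right column would cost 38.)

31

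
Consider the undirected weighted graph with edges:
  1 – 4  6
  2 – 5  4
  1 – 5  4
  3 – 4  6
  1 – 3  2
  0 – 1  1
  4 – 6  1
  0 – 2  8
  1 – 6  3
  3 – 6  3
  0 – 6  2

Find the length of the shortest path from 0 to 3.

3

Some routes from 0 to 3:
0 - 1 - 3: 1 + 2 = 3
0 - 6 - 1 - 3: 2 + 3 + 2 = 7
0 - 1 - 6 - 3: 1 + 3 + 3 = 7
0 - 6 - 3: 2 + 3 = 5
Best route has total 3.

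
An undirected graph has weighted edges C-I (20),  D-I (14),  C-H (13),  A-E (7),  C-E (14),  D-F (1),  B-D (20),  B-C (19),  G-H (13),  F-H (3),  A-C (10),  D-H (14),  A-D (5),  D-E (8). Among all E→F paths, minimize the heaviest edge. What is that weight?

Checking several routes:
E-A-C-H-F: max(7, 10, 13, 3) = 13
E-A-D-F: max(7, 5, 1) = 7
E-A-C-H-D-F: max(7, 10, 13, 14, 1) = 14
E-D-A-C-H-F: max(8, 5, 10, 13, 3) = 13
E-D-F: max(8, 1) = 8
E-A-D-H-F: max(7, 5, 14, 3) = 14
Smallest bottleneck: 7.

7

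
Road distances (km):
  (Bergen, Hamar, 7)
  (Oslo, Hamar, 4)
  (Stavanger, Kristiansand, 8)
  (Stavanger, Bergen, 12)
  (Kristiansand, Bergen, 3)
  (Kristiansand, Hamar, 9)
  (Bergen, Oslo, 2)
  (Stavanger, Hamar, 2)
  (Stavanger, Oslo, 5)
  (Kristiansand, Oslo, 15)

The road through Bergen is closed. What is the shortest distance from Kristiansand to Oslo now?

13

Paths from Kristiansand to Oslo avoiding Bergen:
Kristiansand→Oslo: 15
Kristiansand→Stavanger→Hamar→Oslo: 8 + 2 + 4 = 14
Kristiansand→Hamar→Oslo: 9 + 4 = 13
Kristiansand→Hamar→Stavanger→Oslo: 9 + 2 + 5 = 16
Kristiansand→Stavanger→Oslo: 8 + 5 = 13
The minimum is 13 km.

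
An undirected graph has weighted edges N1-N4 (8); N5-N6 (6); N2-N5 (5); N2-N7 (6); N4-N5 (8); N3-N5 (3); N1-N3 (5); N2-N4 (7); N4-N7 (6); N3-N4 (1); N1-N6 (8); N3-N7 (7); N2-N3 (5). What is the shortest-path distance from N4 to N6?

10

Some routes from N4 to N6:
N4-N1-N6: 8 + 8 = 16
N4-N5-N6: 8 + 6 = 14
N4-N3-N1-N6: 1 + 5 + 8 = 14
N4-N3-N2-N5-N6: 1 + 5 + 5 + 6 = 17
N4-N3-N5-N6: 1 + 3 + 6 = 10
The minimum is 10.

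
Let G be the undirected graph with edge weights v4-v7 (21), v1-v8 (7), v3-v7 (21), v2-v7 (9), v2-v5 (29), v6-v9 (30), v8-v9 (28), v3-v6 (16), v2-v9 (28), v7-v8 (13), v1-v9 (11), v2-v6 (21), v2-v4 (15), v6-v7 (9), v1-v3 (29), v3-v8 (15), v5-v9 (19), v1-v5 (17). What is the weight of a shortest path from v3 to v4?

42

A few of the v3→v4 routes:
v3-v7-v2-v4: 21 + 9 + 15 = 45
v3-v8-v7-v4: 15 + 13 + 21 = 49
v3-v6-v7-v4: 16 + 9 + 21 = 46
v3-v6-v7-v2-v4: 16 + 9 + 9 + 15 = 49
v3-v7-v4: 21 + 21 = 42
Best route has total 42.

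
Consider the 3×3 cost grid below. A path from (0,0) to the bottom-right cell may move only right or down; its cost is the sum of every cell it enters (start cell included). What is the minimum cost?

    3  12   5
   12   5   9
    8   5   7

32

One optimal route is [0,0]→[0,1]→[1,1]→[2,1]→[2,2].
Its cost is 3 + 12 + 5 + 5 + 7 = 32.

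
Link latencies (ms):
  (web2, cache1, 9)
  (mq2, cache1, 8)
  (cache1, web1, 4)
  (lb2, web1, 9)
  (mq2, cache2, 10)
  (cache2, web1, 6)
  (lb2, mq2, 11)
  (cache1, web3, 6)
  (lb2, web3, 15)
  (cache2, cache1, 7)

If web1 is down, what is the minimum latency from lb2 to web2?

Candidate routes:
lb2-mq2-cache1-web2: 11 + 8 + 9 = 28
lb2-mq2-cache2-cache1-web2: 11 + 10 + 7 + 9 = 37
lb2-web3-cache1-web2: 15 + 6 + 9 = 30
Shortest: 28 ms.

28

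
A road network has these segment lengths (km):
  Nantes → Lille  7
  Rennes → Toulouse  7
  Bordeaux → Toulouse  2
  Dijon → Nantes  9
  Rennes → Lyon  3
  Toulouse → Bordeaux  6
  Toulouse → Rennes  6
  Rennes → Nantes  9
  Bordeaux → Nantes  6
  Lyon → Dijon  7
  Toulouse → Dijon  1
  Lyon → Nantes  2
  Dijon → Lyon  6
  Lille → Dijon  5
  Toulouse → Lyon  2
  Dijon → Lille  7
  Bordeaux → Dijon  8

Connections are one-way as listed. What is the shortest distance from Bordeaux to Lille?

10

Checking several routes:
Bordeaux → Nantes → Lille: 6 + 7 = 13
Bordeaux → Toulouse → Dijon → Lille: 2 + 1 + 7 = 10
Bordeaux → Toulouse → Lyon → Nantes → Lille: 2 + 2 + 2 + 7 = 13
Bordeaux → Dijon → Lille: 8 + 7 = 15
Shortest: 10 km.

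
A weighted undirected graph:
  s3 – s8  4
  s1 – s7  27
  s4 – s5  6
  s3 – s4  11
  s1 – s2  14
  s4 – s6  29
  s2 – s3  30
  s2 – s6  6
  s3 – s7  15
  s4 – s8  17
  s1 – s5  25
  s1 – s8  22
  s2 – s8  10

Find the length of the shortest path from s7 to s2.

29

A few of the s7→s2 routes:
s7-s1-s8-s2: 27 + 22 + 10 = 59
s7-s1-s2: 27 + 14 = 41
s7-s3-s2: 15 + 30 = 45
s7-s3-s8-s2: 15 + 4 + 10 = 29
s7-s3-s8-s1-s2: 15 + 4 + 22 + 14 = 55
s7-s3-s4-s8-s2: 15 + 11 + 17 + 10 = 53
Shortest: 29.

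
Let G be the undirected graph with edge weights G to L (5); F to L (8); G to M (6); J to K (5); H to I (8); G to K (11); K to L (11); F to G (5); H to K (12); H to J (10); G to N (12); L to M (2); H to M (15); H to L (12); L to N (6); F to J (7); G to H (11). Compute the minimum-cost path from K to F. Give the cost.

Some routes from K to F:
K -> J -> F: 5 + 7 = 12
K -> L -> F: 11 + 8 = 19
K -> G -> F: 11 + 5 = 16
Best route has total 12.

12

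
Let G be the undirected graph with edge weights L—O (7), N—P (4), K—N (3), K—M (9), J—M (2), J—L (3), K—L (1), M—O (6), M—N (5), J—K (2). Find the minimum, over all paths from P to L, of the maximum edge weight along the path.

4

Comparing a few candidate routes:
P - N - M - J - K - L: max(4, 5, 2, 2, 1) = 5
P - N - K - L: max(4, 3, 1) = 4
P - N - K - J - L: max(4, 3, 2, 3) = 4
P - N - M - J - L: max(4, 5, 2, 3) = 5
P - N - K - J - M - O - L: max(4, 3, 2, 2, 6, 7) = 7
Best route has worst link 4.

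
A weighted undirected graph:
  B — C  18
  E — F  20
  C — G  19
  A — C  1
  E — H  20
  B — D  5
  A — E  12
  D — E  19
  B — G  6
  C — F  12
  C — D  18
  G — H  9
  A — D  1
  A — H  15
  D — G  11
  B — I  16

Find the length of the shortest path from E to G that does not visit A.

29

Checking several routes:
E-H-G: 20 + 9 = 29
E-F-C-G: 20 + 12 + 19 = 51
E-D-G: 19 + 11 = 30
E-D-B-G: 19 + 5 + 6 = 30
E-F-C-B-G: 20 + 12 + 18 + 6 = 56
Best route has total 29.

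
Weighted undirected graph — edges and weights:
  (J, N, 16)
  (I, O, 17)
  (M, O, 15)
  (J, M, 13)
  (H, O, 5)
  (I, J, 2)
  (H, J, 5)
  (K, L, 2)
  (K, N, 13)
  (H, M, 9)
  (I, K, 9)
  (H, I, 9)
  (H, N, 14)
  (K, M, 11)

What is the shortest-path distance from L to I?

11

Checking several routes:
L - K - I: 2 + 9 = 11
L - K - M - H - J - I: 2 + 11 + 9 + 5 + 2 = 29
L - K - M - J - I: 2 + 11 + 13 + 2 = 28
The minimum is 11.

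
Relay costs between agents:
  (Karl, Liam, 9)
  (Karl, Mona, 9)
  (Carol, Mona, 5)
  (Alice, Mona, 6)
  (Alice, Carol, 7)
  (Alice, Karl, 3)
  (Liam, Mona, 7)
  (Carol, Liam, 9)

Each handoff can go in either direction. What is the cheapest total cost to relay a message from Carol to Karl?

10

Checking several routes:
Carol-Mona-Karl: 5 + 9 = 14
Carol-Liam-Karl: 9 + 9 = 18
Carol-Alice-Karl: 7 + 3 = 10
Carol-Mona-Alice-Karl: 5 + 6 + 3 = 14
Best route has total 10.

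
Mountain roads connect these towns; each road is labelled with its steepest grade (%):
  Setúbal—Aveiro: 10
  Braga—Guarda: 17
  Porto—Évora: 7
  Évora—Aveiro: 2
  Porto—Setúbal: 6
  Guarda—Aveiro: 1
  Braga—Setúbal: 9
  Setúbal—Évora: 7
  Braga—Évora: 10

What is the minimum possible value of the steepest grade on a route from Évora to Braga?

Some routes from Évora to Braga:
Évora-Braga: max(10) = 10
Évora-Setúbal-Aveiro-Guarda-Braga: max(7, 10, 1, 17) = 17
Évora-Setúbal-Braga: max(7, 9) = 9
Évora-Aveiro-Setúbal-Braga: max(2, 10, 9) = 10
Évora-Porto-Setúbal-Braga: max(7, 6, 9) = 9
Best route has worst link 9%.

9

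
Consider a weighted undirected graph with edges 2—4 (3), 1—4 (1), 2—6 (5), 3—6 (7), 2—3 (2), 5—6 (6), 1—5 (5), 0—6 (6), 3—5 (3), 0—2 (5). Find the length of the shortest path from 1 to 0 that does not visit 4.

15

Some routes from 1 to 0 avoiding 4:
1→5→6→0: 5 + 6 + 6 = 17
1→5→3→2→0: 5 + 3 + 2 + 5 = 15
1→5→6→2→0: 5 + 6 + 5 + 5 = 21
Best route has total 15.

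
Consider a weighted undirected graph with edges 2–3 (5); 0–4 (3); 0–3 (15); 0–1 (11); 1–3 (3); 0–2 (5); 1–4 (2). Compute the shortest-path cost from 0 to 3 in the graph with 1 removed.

10

Routes from 0 to 3 avoiding 1:
0 - 2 - 3: 5 + 5 = 10
0 - 3: 15
The minimum is 10.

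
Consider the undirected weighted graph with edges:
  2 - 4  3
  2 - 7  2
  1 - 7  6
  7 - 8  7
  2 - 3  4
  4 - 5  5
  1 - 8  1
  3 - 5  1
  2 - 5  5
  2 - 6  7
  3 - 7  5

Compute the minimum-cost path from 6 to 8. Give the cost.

Checking several routes:
6-2-7-1-8: 7 + 2 + 6 + 1 = 16
6-2-7-8: 7 + 2 + 7 = 16
6-2-3-7-8: 7 + 4 + 5 + 7 = 23
6-2-5-3-7-1-8: 7 + 5 + 1 + 5 + 6 + 1 = 25
6-2-3-7-1-8: 7 + 4 + 5 + 6 + 1 = 23
The minimum is 16.

16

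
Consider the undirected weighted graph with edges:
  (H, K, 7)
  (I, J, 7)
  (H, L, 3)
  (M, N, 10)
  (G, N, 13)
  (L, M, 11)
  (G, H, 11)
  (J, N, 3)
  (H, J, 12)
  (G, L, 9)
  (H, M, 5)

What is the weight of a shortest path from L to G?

9

Some routes from L to G:
L - M - H - G: 11 + 5 + 11 = 27
L - H - G: 3 + 11 = 14
L - G: 9
The minimum is 9.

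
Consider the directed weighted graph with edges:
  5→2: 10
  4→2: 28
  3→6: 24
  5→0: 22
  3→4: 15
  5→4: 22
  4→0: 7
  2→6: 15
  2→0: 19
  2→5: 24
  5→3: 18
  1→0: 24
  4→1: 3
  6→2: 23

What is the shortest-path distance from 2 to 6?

Candidate routes:
2 -> 6: 15
2 -> 5 -> 3 -> 6: 24 + 18 + 24 = 66
The minimum is 15.

15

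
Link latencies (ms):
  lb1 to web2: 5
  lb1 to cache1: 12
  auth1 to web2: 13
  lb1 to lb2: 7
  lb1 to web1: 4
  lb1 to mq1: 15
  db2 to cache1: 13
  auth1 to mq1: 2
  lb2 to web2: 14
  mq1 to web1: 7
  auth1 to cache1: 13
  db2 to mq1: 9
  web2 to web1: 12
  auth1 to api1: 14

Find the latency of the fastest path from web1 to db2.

Comparing a few candidate routes:
web1 - web2 - auth1 - mq1 - db2: 12 + 13 + 2 + 9 = 36
web1 - mq1 - auth1 - cache1 - db2: 7 + 2 + 13 + 13 = 35
web1 - lb1 - cache1 - db2: 4 + 12 + 13 = 29
web1 - mq1 - db2: 7 + 9 = 16
web1 - lb1 - mq1 - db2: 4 + 15 + 9 = 28
web1 - lb1 - web2 - auth1 - mq1 - db2: 4 + 5 + 13 + 2 + 9 = 33
Shortest: 16 ms.

16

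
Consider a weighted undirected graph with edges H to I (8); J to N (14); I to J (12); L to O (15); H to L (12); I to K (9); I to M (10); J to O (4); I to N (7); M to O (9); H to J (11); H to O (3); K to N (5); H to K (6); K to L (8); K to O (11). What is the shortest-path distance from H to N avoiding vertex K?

Checking several routes:
H → J → N: 11 + 14 = 25
H → O → M → I → N: 3 + 9 + 10 + 7 = 29
H → I → N: 8 + 7 = 15
H → O → J → I → N: 3 + 4 + 12 + 7 = 26
H → O → J → N: 3 + 4 + 14 = 21
H → J → I → N: 11 + 12 + 7 = 30
Best route has total 15.

15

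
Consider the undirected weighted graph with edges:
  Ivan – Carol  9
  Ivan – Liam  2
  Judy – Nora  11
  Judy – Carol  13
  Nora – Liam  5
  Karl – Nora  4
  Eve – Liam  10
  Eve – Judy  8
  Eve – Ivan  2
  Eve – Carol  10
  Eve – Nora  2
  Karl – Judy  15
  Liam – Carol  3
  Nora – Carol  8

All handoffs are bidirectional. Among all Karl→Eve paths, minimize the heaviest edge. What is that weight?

4

Comparing a few candidate routes:
Karl-Nora-Liam-Ivan-Eve: max(4, 5, 2, 2) = 5
Karl-Nora-Eve: max(4, 2) = 4
Karl-Nora-Carol-Ivan-Eve: max(4, 8, 9, 2) = 9
Karl-Nora-Carol-Liam-Ivan-Eve: max(4, 8, 3, 2, 2) = 8
Best route has worst link 4.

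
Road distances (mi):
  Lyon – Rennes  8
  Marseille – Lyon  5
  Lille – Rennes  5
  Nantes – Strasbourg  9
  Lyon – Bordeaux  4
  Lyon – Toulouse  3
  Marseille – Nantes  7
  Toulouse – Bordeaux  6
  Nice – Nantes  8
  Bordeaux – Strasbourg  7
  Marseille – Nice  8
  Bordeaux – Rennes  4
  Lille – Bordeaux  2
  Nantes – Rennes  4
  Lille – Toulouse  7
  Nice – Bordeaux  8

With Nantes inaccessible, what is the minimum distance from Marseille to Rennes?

Checking several routes:
Marseille - Lyon - Toulouse - Lille - Rennes: 5 + 3 + 7 + 5 = 20
Marseille - Lyon - Bordeaux - Rennes: 5 + 4 + 4 = 13
Marseille - Lyon - Rennes: 5 + 8 = 13
Marseille - Lyon - Bordeaux - Lille - Rennes: 5 + 4 + 2 + 5 = 16
Marseille - Lyon - Toulouse - Bordeaux - Rennes: 5 + 3 + 6 + 4 = 18
Shortest: 13 mi.

13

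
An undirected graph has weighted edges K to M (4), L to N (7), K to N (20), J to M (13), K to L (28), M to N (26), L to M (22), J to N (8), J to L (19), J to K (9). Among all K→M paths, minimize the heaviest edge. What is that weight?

4

Comparing a few candidate routes:
K -> J -> M: max(9, 13) = 13
K -> J -> N -> L -> M: max(9, 8, 7, 22) = 22
K -> N -> J -> M: max(20, 8, 13) = 20
K -> M: max(4) = 4
K -> N -> L -> J -> M: max(20, 7, 19, 13) = 20
Best route has worst link 4.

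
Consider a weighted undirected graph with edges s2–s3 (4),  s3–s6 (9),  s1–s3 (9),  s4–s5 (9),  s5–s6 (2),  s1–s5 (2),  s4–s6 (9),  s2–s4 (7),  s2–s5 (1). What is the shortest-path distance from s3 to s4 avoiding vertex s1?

11

Comparing a few candidate routes:
s3→s6→s4: 9 + 9 = 18
s3→s2→s5→s6→s4: 4 + 1 + 2 + 9 = 16
s3→s2→s5→s4: 4 + 1 + 9 = 14
s3→s6→s5→s2→s4: 9 + 2 + 1 + 7 = 19
s3→s2→s4: 4 + 7 = 11
Best route has total 11.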